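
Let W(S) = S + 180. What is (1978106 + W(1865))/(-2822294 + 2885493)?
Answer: 1980151/63199 ≈ 31.332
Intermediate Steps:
W(S) = 180 + S
(1978106 + W(1865))/(-2822294 + 2885493) = (1978106 + (180 + 1865))/(-2822294 + 2885493) = (1978106 + 2045)/63199 = 1980151*(1/63199) = 1980151/63199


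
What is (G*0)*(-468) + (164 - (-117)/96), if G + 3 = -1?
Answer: 5287/32 ≈ 165.22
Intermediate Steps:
G = -4 (G = -3 - 1 = -4)
(G*0)*(-468) + (164 - (-117)/96) = -4*0*(-468) + (164 - (-117)/96) = 0*(-468) + (164 - (-117)/96) = 0 + (164 - 1*(-39/32)) = 0 + (164 + 39/32) = 0 + 5287/32 = 5287/32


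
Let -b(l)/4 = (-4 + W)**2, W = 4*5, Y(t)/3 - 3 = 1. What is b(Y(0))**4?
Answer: 1099511627776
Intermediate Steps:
Y(t) = 12 (Y(t) = 9 + 3*1 = 9 + 3 = 12)
W = 20
b(l) = -1024 (b(l) = -4*(-4 + 20)**2 = -4*16**2 = -4*256 = -1024)
b(Y(0))**4 = (-1024)**4 = 1099511627776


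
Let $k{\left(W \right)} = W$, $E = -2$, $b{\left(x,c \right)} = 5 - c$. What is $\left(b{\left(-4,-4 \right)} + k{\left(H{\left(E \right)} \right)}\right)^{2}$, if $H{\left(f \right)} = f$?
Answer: $49$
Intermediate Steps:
$\left(b{\left(-4,-4 \right)} + k{\left(H{\left(E \right)} \right)}\right)^{2} = \left(\left(5 - -4\right) - 2\right)^{2} = \left(\left(5 + 4\right) - 2\right)^{2} = \left(9 - 2\right)^{2} = 7^{2} = 49$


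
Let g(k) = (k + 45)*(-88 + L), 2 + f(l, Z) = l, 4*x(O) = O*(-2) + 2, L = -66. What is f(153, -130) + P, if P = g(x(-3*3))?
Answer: -7549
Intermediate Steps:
x(O) = ½ - O/2 (x(O) = (O*(-2) + 2)/4 = (-2*O + 2)/4 = (2 - 2*O)/4 = ½ - O/2)
f(l, Z) = -2 + l
g(k) = -6930 - 154*k (g(k) = (k + 45)*(-88 - 66) = (45 + k)*(-154) = -6930 - 154*k)
P = -7700 (P = -6930 - 154*(½ - (-3)*3/2) = -6930 - 154*(½ - ½*(-9)) = -6930 - 154*(½ + 9/2) = -6930 - 154*5 = -6930 - 770 = -7700)
f(153, -130) + P = (-2 + 153) - 7700 = 151 - 7700 = -7549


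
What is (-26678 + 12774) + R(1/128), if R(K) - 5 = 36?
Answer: -13863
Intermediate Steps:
R(K) = 41 (R(K) = 5 + 36 = 41)
(-26678 + 12774) + R(1/128) = (-26678 + 12774) + 41 = -13904 + 41 = -13863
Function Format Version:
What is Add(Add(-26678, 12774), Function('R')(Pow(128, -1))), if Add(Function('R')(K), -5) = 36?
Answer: -13863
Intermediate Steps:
Function('R')(K) = 41 (Function('R')(K) = Add(5, 36) = 41)
Add(Add(-26678, 12774), Function('R')(Pow(128, -1))) = Add(Add(-26678, 12774), 41) = Add(-13904, 41) = -13863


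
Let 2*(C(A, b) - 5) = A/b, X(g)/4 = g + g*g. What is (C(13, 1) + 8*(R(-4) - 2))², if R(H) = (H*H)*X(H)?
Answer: 150773841/4 ≈ 3.7693e+7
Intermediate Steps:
X(g) = 4*g + 4*g² (X(g) = 4*(g + g*g) = 4*(g + g²) = 4*g + 4*g²)
R(H) = 4*H³*(1 + H) (R(H) = (H*H)*(4*H*(1 + H)) = H²*(4*H*(1 + H)) = 4*H³*(1 + H))
C(A, b) = 5 + A/(2*b) (C(A, b) = 5 + (A/b)/2 = 5 + A/(2*b))
(C(13, 1) + 8*(R(-4) - 2))² = ((5 + (½)*13/1) + 8*(4*(-4)³*(1 - 4) - 2))² = ((5 + (½)*13*1) + 8*(4*(-64)*(-3) - 2))² = ((5 + 13/2) + 8*(768 - 2))² = (23/2 + 8*766)² = (23/2 + 6128)² = (12279/2)² = 150773841/4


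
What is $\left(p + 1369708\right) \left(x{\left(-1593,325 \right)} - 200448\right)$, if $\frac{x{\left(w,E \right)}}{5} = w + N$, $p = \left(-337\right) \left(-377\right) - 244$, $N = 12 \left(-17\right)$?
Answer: $-313419207129$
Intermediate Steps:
$N = -204$
$p = 126805$ ($p = 127049 - 244 = 126805$)
$x{\left(w,E \right)} = -1020 + 5 w$ ($x{\left(w,E \right)} = 5 \left(w - 204\right) = 5 \left(-204 + w\right) = -1020 + 5 w$)
$\left(p + 1369708\right) \left(x{\left(-1593,325 \right)} - 200448\right) = \left(126805 + 1369708\right) \left(\left(-1020 + 5 \left(-1593\right)\right) - 200448\right) = 1496513 \left(\left(-1020 - 7965\right) - 200448\right) = 1496513 \left(-8985 - 200448\right) = 1496513 \left(-209433\right) = -313419207129$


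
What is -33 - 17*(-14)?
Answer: 205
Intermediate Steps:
-33 - 17*(-14) = -33 + 238 = 205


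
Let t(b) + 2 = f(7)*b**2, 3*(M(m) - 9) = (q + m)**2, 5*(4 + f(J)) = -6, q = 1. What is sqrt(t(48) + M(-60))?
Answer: I*sqrt(2433030)/15 ≈ 103.99*I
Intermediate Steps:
f(J) = -26/5 (f(J) = -4 + (1/5)*(-6) = -4 - 6/5 = -26/5)
M(m) = 9 + (1 + m)**2/3
t(b) = -2 - 26*b**2/5
sqrt(t(48) + M(-60)) = sqrt((-2 - 26/5*48**2) + (9 + (1 - 60)**2/3)) = sqrt((-2 - 26/5*2304) + (9 + (1/3)*(-59)**2)) = sqrt((-2 - 59904/5) + (9 + (1/3)*3481)) = sqrt(-59914/5 + (9 + 3481/3)) = sqrt(-59914/5 + 3508/3) = sqrt(-162202/15) = I*sqrt(2433030)/15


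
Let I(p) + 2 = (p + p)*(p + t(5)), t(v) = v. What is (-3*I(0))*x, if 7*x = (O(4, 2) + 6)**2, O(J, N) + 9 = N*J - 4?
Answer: 6/7 ≈ 0.85714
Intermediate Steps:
O(J, N) = -13 + J*N (O(J, N) = -9 + (N*J - 4) = -9 + (J*N - 4) = -9 + (-4 + J*N) = -13 + J*N)
x = 1/7 (x = ((-13 + 4*2) + 6)**2/7 = ((-13 + 8) + 6)**2/7 = (-5 + 6)**2/7 = (1/7)*1**2 = (1/7)*1 = 1/7 ≈ 0.14286)
I(p) = -2 + 2*p*(5 + p) (I(p) = -2 + (p + p)*(p + 5) = -2 + (2*p)*(5 + p) = -2 + 2*p*(5 + p))
(-3*I(0))*x = -3*(-2 + 2*0**2 + 10*0)*(1/7) = -3*(-2 + 2*0 + 0)*(1/7) = -3*(-2 + 0 + 0)*(1/7) = -3*(-2)*(1/7) = 6*(1/7) = 6/7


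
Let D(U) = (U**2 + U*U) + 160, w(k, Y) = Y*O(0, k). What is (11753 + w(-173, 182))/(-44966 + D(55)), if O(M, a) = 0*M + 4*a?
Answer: 114191/38756 ≈ 2.9464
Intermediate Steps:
O(M, a) = 4*a (O(M, a) = 0 + 4*a = 4*a)
w(k, Y) = 4*Y*k (w(k, Y) = Y*(4*k) = 4*Y*k)
D(U) = 160 + 2*U**2 (D(U) = (U**2 + U**2) + 160 = 2*U**2 + 160 = 160 + 2*U**2)
(11753 + w(-173, 182))/(-44966 + D(55)) = (11753 + 4*182*(-173))/(-44966 + (160 + 2*55**2)) = (11753 - 125944)/(-44966 + (160 + 2*3025)) = -114191/(-44966 + (160 + 6050)) = -114191/(-44966 + 6210) = -114191/(-38756) = -114191*(-1/38756) = 114191/38756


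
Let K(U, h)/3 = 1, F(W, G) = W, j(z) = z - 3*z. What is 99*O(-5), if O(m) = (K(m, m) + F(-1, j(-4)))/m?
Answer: -198/5 ≈ -39.600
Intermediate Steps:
j(z) = -2*z
K(U, h) = 3 (K(U, h) = 3*1 = 3)
O(m) = 2/m (O(m) = (3 - 1)/m = 2/m)
99*O(-5) = 99*(2/(-5)) = 99*(2*(-⅕)) = 99*(-⅖) = -198/5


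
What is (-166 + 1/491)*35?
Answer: -2852675/491 ≈ -5809.9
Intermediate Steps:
(-166 + 1/491)*35 = -81505/491*35 = -2852675/491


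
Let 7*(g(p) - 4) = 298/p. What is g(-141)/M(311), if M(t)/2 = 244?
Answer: 1825/240828 ≈ 0.0075780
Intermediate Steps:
M(t) = 488 (M(t) = 2*244 = 488)
g(p) = 4 + 298/(7*p) (g(p) = 4 + (298/p)/7 = 4 + 298/(7*p))
g(-141)/M(311) = (4 + (298/7)/(-141))/488 = (4 + (298/7)*(-1/141))*(1/488) = (4 - 298/987)*(1/488) = (3650/987)*(1/488) = 1825/240828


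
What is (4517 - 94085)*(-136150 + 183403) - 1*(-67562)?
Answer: -4232289142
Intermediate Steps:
(4517 - 94085)*(-136150 + 183403) - 1*(-67562) = -89568*47253 + 67562 = -4232356704 + 67562 = -4232289142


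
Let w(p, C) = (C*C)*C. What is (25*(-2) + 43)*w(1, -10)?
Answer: 7000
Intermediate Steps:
w(p, C) = C**3 (w(p, C) = C**2*C = C**3)
(25*(-2) + 43)*w(1, -10) = (25*(-2) + 43)*(-10)**3 = (-50 + 43)*(-1000) = -7*(-1000) = 7000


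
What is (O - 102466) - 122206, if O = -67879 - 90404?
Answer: -382955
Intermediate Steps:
O = -158283
(O - 102466) - 122206 = (-158283 - 102466) - 122206 = -260749 - 122206 = -382955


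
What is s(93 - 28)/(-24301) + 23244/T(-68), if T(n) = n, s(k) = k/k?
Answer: -141213128/413117 ≈ -341.82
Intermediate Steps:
s(k) = 1
s(93 - 28)/(-24301) + 23244/T(-68) = 1/(-24301) + 23244/(-68) = 1*(-1/24301) + 23244*(-1/68) = -1/24301 - 5811/17 = -141213128/413117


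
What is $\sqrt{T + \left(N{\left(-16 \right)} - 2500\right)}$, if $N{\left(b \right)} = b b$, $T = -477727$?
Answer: $i \sqrt{479971} \approx 692.8 i$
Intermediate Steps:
$N{\left(b \right)} = b^{2}$
$\sqrt{T + \left(N{\left(-16 \right)} - 2500\right)} = \sqrt{-477727 + \left(\left(-16\right)^{2} - 2500\right)} = \sqrt{-477727 + \left(256 - 2500\right)} = \sqrt{-477727 - 2244} = \sqrt{-479971} = i \sqrt{479971}$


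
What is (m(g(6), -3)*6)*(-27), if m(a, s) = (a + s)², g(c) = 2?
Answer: -162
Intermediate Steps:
(m(g(6), -3)*6)*(-27) = ((2 - 3)²*6)*(-27) = ((-1)²*6)*(-27) = (1*6)*(-27) = 6*(-27) = -162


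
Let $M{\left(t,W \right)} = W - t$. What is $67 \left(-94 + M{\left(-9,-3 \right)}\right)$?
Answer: $-5896$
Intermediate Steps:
$67 \left(-94 + M{\left(-9,-3 \right)}\right) = 67 \left(-94 - -6\right) = 67 \left(-94 + \left(-3 + 9\right)\right) = 67 \left(-94 + 6\right) = 67 \left(-88\right) = -5896$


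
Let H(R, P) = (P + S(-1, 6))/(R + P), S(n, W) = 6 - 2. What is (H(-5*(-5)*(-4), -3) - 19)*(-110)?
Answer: 215380/103 ≈ 2091.1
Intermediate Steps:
S(n, W) = 4
H(R, P) = (4 + P)/(P + R) (H(R, P) = (P + 4)/(R + P) = (4 + P)/(P + R))
(H(-5*(-5)*(-4), -3) - 19)*(-110) = ((4 - 3)/(-3 - 5*(-5)*(-4)) - 19)*(-110) = (1/(-3 + 25*(-4)) - 19)*(-110) = (1/(-3 - 100) - 19)*(-110) = (1/(-103) - 19)*(-110) = (-1/103*1 - 19)*(-110) = (-1/103 - 19)*(-110) = -1958/103*(-110) = 215380/103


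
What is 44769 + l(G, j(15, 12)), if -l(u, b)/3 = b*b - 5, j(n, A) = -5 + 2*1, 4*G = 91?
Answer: 44757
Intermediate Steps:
G = 91/4 (G = (¼)*91 = 91/4 ≈ 22.750)
j(n, A) = -3 (j(n, A) = -5 + 2 = -3)
l(u, b) = 15 - 3*b² (l(u, b) = -3*(b*b - 5) = -3*(b² - 5) = -3*(-5 + b²) = 15 - 3*b²)
44769 + l(G, j(15, 12)) = 44769 + (15 - 3*(-3)²) = 44769 + (15 - 3*9) = 44769 + (15 - 27) = 44769 - 12 = 44757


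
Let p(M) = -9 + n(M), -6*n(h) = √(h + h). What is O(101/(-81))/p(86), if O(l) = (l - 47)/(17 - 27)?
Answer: -977/1715 + 977*√43/46305 ≈ -0.43132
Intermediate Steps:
O(l) = 47/10 - l/10 (O(l) = (-47 + l)/(-10) = (-47 + l)*(-⅒) = 47/10 - l/10)
n(h) = -√2*√h/6 (n(h) = -√(h + h)/6 = -√2*√h/6)
p(M) = -9 - √2*√M/6
O(101/(-81))/p(86) = (47/10 - 101/(10*(-81)))/(-9 - √2*√86/6) = (47/10 - 101*(-1)/(10*81))/(-9 - √43/3) = (47/10 - ⅒*(-101/81))/(-9 - √43/3) = (47/10 + 101/810)/(-9 - √43/3) = 1954/(405*(-9 - √43/3))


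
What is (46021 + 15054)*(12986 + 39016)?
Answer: 3176022150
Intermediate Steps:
(46021 + 15054)*(12986 + 39016) = 61075*52002 = 3176022150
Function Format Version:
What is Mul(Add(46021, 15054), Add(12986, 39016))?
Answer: 3176022150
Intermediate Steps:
Mul(Add(46021, 15054), Add(12986, 39016)) = Mul(61075, 52002) = 3176022150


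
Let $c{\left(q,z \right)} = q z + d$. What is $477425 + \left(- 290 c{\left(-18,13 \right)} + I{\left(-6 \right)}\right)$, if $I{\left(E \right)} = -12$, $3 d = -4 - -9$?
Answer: $\frac{1634369}{3} \approx 5.4479 \cdot 10^{5}$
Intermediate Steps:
$d = \frac{5}{3}$ ($d = \frac{-4 - -9}{3} = \frac{-4 + 9}{3} = \frac{1}{3} \cdot 5 = \frac{5}{3} \approx 1.6667$)
$c{\left(q,z \right)} = \frac{5}{3} + q z$ ($c{\left(q,z \right)} = q z + \frac{5}{3} = \frac{5}{3} + q z$)
$477425 + \left(- 290 c{\left(-18,13 \right)} + I{\left(-6 \right)}\right) = 477425 - \left(12 + 290 \left(\frac{5}{3} - 234\right)\right) = 477425 - - \frac{202094}{3} = 477425 + \left(\frac{202130}{3} - 12\right) = 477425 + \frac{202094}{3} = \frac{1634369}{3}$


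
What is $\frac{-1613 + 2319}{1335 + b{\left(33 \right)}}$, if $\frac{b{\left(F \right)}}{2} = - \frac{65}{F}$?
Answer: $\frac{23298}{43925} \approx 0.5304$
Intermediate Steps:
$b{\left(F \right)} = - \frac{130}{F}$ ($b{\left(F \right)} = 2 \left(- \frac{65}{F}\right) = - \frac{130}{F}$)
$\frac{-1613 + 2319}{1335 + b{\left(33 \right)}} = \frac{-1613 + 2319}{1335 - \frac{130}{33}} = \frac{706}{1335 - \frac{130}{33}} = \frac{706}{\frac{43925}{33}} = 706 \cdot \frac{33}{43925} = \frac{23298}{43925}$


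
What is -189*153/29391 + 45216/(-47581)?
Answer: -901614411/466151057 ≈ -1.9342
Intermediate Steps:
-189*153/29391 + 45216/(-47581) = -28917*1/29391 + 45216*(-1/47581) = -9639/9797 - 45216/47581 = -901614411/466151057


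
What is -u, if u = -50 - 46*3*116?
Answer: 16058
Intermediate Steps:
u = -16058 (u = -50 - 138*116 = -50 - 16008 = -16058)
-u = -1*(-16058) = 16058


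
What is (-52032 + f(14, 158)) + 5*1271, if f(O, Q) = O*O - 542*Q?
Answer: -131117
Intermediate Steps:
f(O, Q) = O**2 - 542*Q
(-52032 + f(14, 158)) + 5*1271 = (-52032 + (14**2 - 542*158)) + 5*1271 = (-52032 + (196 - 85636)) + 6355 = (-52032 - 85440) + 6355 = -137472 + 6355 = -131117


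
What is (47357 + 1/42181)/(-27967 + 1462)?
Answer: -665855206/372669135 ≈ -1.7867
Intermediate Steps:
(47357 + 1/42181)/(-27967 + 1462) = (47357 + 1/42181)/(-26505) = (1997565618/42181)*(-1/26505) = -665855206/372669135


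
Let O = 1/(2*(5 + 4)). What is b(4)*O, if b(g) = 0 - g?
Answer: -2/9 ≈ -0.22222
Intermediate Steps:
O = 1/18 (O = 1/(2*9) = 1/18 ≈ 0.055556)
b(g) = -g
b(4)*O = -1*4*(1/18) = -4*1/18 = -2/9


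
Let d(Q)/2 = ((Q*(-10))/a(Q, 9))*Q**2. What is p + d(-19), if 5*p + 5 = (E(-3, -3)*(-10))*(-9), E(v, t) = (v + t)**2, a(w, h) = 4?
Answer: 34942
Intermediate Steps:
E(v, t) = (t + v)**2
p = 647 (p = -1 + (((-3 - 3)**2*(-10))*(-9))/5 = -1 + (((-6)**2*(-10))*(-9))/5 = -1 + ((36*(-10))*(-9))/5 = -1 + (-360*(-9))/5 = -1 + (1/5)*3240 = -1 + 648 = 647)
d(Q) = -5*Q**3 (d(Q) = 2*(((Q*(-10))/4)*Q**2) = 2*((-10*Q*(1/4))*Q**2) = 2*((-5*Q/2)*Q**2) = 2*(-5*Q**3/2) = -5*Q**3)
p + d(-19) = 647 - 5*(-19)**3 = 647 - 5*(-6859) = 647 + 34295 = 34942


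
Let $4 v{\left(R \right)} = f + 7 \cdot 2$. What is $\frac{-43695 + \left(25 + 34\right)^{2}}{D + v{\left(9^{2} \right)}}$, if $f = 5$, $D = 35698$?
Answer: $- \frac{160856}{142811} \approx -1.1264$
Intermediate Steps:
$v{\left(R \right)} = \frac{19}{4}$ ($v{\left(R \right)} = \frac{5 + 7 \cdot 2}{4} = \frac{5 + 14}{4} = \frac{1}{4} \cdot 19 = \frac{19}{4}$)
$\frac{-43695 + \left(25 + 34\right)^{2}}{D + v{\left(9^{2} \right)}} = \frac{-43695 + \left(25 + 34\right)^{2}}{35698 + \frac{19}{4}} = \frac{-43695 + 59^{2}}{\frac{142811}{4}} = \left(-43695 + 3481\right) \frac{4}{142811} = \left(-40214\right) \frac{4}{142811} = - \frac{160856}{142811}$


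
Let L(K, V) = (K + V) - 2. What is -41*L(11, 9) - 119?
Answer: -857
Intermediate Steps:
L(K, V) = -2 + K + V
-41*L(11, 9) - 119 = -41*(-2 + 11 + 9) - 119 = -41*18 - 119 = -738 - 119 = -857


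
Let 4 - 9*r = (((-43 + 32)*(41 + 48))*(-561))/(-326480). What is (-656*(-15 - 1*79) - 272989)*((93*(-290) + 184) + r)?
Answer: 302402172714815/53424 ≈ 5.6604e+9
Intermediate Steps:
r = 168649/267120 (r = 4/9 - ((-43 + 32)*(41 + 48))*(-561)/(9*(-326480)) = 4/9 - -11*89*(-561)*(-1)/(9*326480) = 4/9 - (-979*(-561))*(-1)/(9*326480) = 4/9 - 183073*(-1)/(3*326480) = 4/9 - ⅑*(-49929/29680) = 4/9 + 16643/89040 = 168649/267120 ≈ 0.63136)
(-656*(-15 - 1*79) - 272989)*((93*(-290) + 184) + r) = (-656*(-15 - 1*79) - 272989)*((93*(-290) + 184) + 168649/267120) = (-656*(-15 - 79) - 272989)*((-26970 + 184) + 168649/267120) = (-656*(-94) - 272989)*(-26786 + 168649/267120) = (61664 - 272989)*(-7154907671/267120) = -211325*(-7154907671/267120) = 302402172714815/53424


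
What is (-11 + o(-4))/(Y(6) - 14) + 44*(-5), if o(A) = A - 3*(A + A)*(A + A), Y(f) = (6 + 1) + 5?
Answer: -233/2 ≈ -116.50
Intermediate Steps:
Y(f) = 12 (Y(f) = 7 + 5 = 12)
o(A) = A - 12*A² (o(A) = A - 3*2*A*2*A = A - 12*A²)
(-11 + o(-4))/(Y(6) - 14) + 44*(-5) = (-11 - 4*(1 - 12*(-4)))/(12 - 14) + 44*(-5) = (-11 - 4*(1 + 48))/(-2) - 220 = (-11 - 4*49)*(-½) - 220 = (-11 - 196)*(-½) - 220 = -207*(-½) - 220 = 207/2 - 220 = -233/2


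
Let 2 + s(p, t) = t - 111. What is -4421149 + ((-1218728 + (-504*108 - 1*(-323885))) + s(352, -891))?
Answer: -5371428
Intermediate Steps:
s(p, t) = -113 + t (s(p, t) = -2 + (t - 111) = -2 + (-111 + t) = -113 + t)
-4421149 + ((-1218728 + (-504*108 - 1*(-323885))) + s(352, -891)) = -4421149 + ((-1218728 + (-504*108 - 1*(-323885))) + (-113 - 891)) = -4421149 + ((-1218728 + (-54432 + 323885)) - 1004) = -4421149 + ((-1218728 + 269453) - 1004) = -4421149 + (-949275 - 1004) = -4421149 - 950279 = -5371428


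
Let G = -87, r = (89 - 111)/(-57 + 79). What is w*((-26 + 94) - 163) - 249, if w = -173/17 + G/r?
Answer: -128303/17 ≈ -7547.2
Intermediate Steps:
r = -1 (r = -22/22 = -22*1/22 = -1)
w = 1306/17 (w = -173/17 - 87/(-1) = -173*1/17 - 87*(-1) = -173/17 + 87 = 1306/17 ≈ 76.823)
w*((-26 + 94) - 163) - 249 = 1306*((-26 + 94) - 163)/17 - 249 = 1306*(68 - 163)/17 - 249 = (1306/17)*(-95) - 249 = -124070/17 - 249 = -128303/17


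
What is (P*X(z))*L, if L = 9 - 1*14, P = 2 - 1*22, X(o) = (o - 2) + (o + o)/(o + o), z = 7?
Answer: 600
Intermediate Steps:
X(o) = -1 + o (X(o) = (-2 + o) + (2*o)/((2*o)) = (-2 + o) + (2*o)*(1/(2*o)) = (-2 + o) + 1 = -1 + o)
P = -20 (P = 2 - 22 = -20)
L = -5 (L = 9 - 14 = -5)
(P*X(z))*L = -20*(-1 + 7)*(-5) = -20*6*(-5) = -120*(-5) = 600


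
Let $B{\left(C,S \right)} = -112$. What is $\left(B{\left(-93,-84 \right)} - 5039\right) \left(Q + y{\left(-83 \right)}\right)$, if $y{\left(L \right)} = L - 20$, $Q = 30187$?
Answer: $-154962684$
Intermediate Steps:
$y{\left(L \right)} = -20 + L$ ($y{\left(L \right)} = L - 20 = -20 + L$)
$\left(B{\left(-93,-84 \right)} - 5039\right) \left(Q + y{\left(-83 \right)}\right) = \left(-112 - 5039\right) \left(30187 - 103\right) = - 5151 \left(30187 - 103\right) = \left(-5151\right) 30084 = -154962684$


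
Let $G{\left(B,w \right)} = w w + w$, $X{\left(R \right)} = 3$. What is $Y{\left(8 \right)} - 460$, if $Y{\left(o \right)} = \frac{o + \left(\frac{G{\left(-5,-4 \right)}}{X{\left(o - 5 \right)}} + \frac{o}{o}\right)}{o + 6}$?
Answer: $- \frac{6427}{14} \approx -459.07$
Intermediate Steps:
$G{\left(B,w \right)} = w + w^{2}$ ($G{\left(B,w \right)} = w^{2} + w = w + w^{2}$)
$Y{\left(o \right)} = \frac{5 + o}{6 + o}$ ($Y{\left(o \right)} = \frac{o + \left(\frac{\left(-4\right) \left(1 - 4\right)}{3} + \frac{o}{o}\right)}{o + 6} = \frac{o + \left(\left(-4\right) \left(-3\right) \frac{1}{3} + 1\right)}{6 + o} = \frac{o + \left(12 \cdot \frac{1}{3} + 1\right)}{6 + o} = \frac{o + \left(4 + 1\right)}{6 + o} = \frac{o + 5}{6 + o} = \frac{5 + o}{6 + o}$)
$Y{\left(8 \right)} - 460 = \frac{5 + 8}{6 + 8} - 460 = \frac{1}{14} \cdot 13 - 460 = \frac{13}{14} - 460 = - \frac{6427}{14}$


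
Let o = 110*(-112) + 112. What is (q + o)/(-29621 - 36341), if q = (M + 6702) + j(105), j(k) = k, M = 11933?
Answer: -3266/32981 ≈ -0.099027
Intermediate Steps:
o = -12208 (o = -12320 + 112 = -12208)
q = 18740 (q = (11933 + 6702) + 105 = 18635 + 105 = 18740)
(q + o)/(-29621 - 36341) = (18740 - 12208)/(-29621 - 36341) = 6532/(-65962) = 6532*(-1/65962) = -3266/32981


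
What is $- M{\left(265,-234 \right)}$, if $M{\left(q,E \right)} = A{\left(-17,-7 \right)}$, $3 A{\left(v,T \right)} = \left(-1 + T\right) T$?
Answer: $- \frac{56}{3} \approx -18.667$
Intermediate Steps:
$A{\left(v,T \right)} = \frac{T \left(-1 + T\right)}{3}$ ($A{\left(v,T \right)} = \frac{\left(-1 + T\right) T}{3} = \frac{T \left(-1 + T\right)}{3}$)
$M{\left(q,E \right)} = \frac{56}{3}$ ($M{\left(q,E \right)} = \frac{1}{3} \left(-7\right) \left(-1 - 7\right) = \frac{1}{3} \left(-7\right) \left(-8\right) = \frac{56}{3}$)
$- M{\left(265,-234 \right)} = \left(-1\right) \frac{56}{3} = - \frac{56}{3}$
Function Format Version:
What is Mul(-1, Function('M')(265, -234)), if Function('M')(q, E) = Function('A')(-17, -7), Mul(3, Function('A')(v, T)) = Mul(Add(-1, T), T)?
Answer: Rational(-56, 3) ≈ -18.667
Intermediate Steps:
Function('A')(v, T) = Mul(Rational(1, 3), T, Add(-1, T)) (Function('A')(v, T) = Mul(Rational(1, 3), Mul(Add(-1, T), T)) = Mul(Rational(1, 3), Mul(T, Add(-1, T))) = Mul(Rational(1, 3), T, Add(-1, T)))
Function('M')(q, E) = Rational(56, 3) (Function('M')(q, E) = Mul(Rational(1, 3), -7, Add(-1, -7)) = Mul(Rational(1, 3), -7, -8) = Rational(56, 3))
Mul(-1, Function('M')(265, -234)) = Mul(-1, Rational(56, 3)) = Rational(-56, 3)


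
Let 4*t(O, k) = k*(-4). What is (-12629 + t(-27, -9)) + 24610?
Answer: 11990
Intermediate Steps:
t(O, k) = -k (t(O, k) = (k*(-4))/4 = (-4*k)/4 = -k)
(-12629 + t(-27, -9)) + 24610 = (-12629 - 1*(-9)) + 24610 = (-12629 + 9) + 24610 = -12620 + 24610 = 11990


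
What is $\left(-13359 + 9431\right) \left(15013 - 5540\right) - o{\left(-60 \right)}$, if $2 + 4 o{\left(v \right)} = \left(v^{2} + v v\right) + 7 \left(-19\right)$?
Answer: $- \frac{148846841}{4} \approx -3.7212 \cdot 10^{7}$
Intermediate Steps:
$o{\left(v \right)} = - \frac{135}{4} + \frac{v^{2}}{2}$ ($o{\left(v \right)} = - \frac{1}{2} + \frac{\left(v^{2} + v v\right) + 7 \left(-19\right)}{4} = - \frac{1}{2} + \frac{\left(v^{2} + v^{2}\right) - 133}{4} = - \frac{1}{2} + \frac{2 v^{2} - 133}{4} = - \frac{1}{2} + \frac{-133 + 2 v^{2}}{4} = - \frac{1}{2} + \left(- \frac{133}{4} + \frac{v^{2}}{2}\right) = - \frac{135}{4} + \frac{v^{2}}{2}$)
$\left(-13359 + 9431\right) \left(15013 - 5540\right) - o{\left(-60 \right)} = \left(-13359 + 9431\right) \left(15013 - 5540\right) - \left(- \frac{135}{4} + \frac{\left(-60\right)^{2}}{2}\right) = \left(-3928\right) 9473 - \left(- \frac{135}{4} + \frac{1}{2} \cdot 3600\right) = -37209944 - \left(- \frac{135}{4} + 1800\right) = -37209944 - \frac{7065}{4} = - \frac{148846841}{4}$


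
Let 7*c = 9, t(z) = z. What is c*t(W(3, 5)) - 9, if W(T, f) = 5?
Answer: -18/7 ≈ -2.5714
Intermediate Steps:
c = 9/7 (c = (⅐)*9 = 9/7 ≈ 1.2857)
c*t(W(3, 5)) - 9 = (9/7)*5 - 9 = 45/7 - 9 = -18/7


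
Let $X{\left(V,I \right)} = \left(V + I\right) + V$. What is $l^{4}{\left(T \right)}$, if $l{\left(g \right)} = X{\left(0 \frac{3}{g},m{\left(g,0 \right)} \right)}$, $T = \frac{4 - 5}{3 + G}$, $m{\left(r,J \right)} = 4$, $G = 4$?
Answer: $256$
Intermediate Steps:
$T = - \frac{1}{7}$ ($T = \frac{4 - 5}{3 + 4} = - \frac{1}{7} \approx -0.14286$)
$X{\left(V,I \right)} = I + 2 V$ ($X{\left(V,I \right)} = \left(I + V\right) + V = I + 2 V$)
$l{\left(g \right)} = 4$ ($l{\left(g \right)} = 4 + 2 \cdot 0 \frac{3}{g} = 4 + 2 \cdot 0 = 4 + 0 = 4$)
$l^{4}{\left(T \right)} = 4^{4} = 256$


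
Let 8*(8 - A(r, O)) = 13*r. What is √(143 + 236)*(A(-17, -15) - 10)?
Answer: 205*√379/8 ≈ 498.87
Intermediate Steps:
A(r, O) = 8 - 13*r/8
√(143 + 236)*(A(-17, -15) - 10) = √(143 + 236)*((8 - 13/8*(-17)) - 10) = √379*((8 + 221/8) - 10) = √379*(285/8 - 10) = √379*(205/8) = 205*√379/8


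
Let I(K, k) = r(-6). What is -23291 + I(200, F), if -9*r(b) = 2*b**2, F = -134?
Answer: -23299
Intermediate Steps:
r(b) = -2*b**2/9
I(K, k) = -8 (I(K, k) = -2/9*(-6)**2 = -2/9*36 = -8)
-23291 + I(200, F) = -23291 - 8 = -23299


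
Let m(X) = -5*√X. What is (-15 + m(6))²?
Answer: 375 + 150*√6 ≈ 742.42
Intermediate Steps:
(-15 + m(6))² = (-15 - 5*√6)²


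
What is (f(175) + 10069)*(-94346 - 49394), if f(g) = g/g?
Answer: -1447461800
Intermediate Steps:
f(g) = 1
(f(175) + 10069)*(-94346 - 49394) = (1 + 10069)*(-94346 - 49394) = 10070*(-143740) = -1447461800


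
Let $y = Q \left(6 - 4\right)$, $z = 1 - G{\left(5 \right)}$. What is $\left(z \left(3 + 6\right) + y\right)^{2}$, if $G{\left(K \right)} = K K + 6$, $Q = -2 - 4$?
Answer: $79524$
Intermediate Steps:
$Q = -6$
$G{\left(K \right)} = 6 + K^{2}$ ($G{\left(K \right)} = K^{2} + 6 = 6 + K^{2}$)
$z = -30$ ($z = 1 - \left(6 + 5^{2}\right) = 1 - \left(6 + 25\right) = 1 - 31 = -30$)
$y = -12$ ($y = - 6 \left(6 - 4\right) = \left(-6\right) 2 = -12$)
$\left(z \left(3 + 6\right) + y\right)^{2} = \left(- 30 \left(3 + 6\right) - 12\right)^{2} = \left(\left(-30\right) 9 - 12\right)^{2} = \left(-270 - 12\right)^{2} = \left(-282\right)^{2} = 79524$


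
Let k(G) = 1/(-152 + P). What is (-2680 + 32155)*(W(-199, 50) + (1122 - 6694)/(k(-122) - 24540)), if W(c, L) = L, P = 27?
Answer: 4541258936250/3067501 ≈ 1.4804e+6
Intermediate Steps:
k(G) = -1/125 (k(G) = 1/(-152 + 27) = 1/(-125) = -1/125)
(-2680 + 32155)*(W(-199, 50) + (1122 - 6694)/(k(-122) - 24540)) = (-2680 + 32155)*(50 + (1122 - 6694)/(-1/125 - 24540)) = 29475*(50 - 5572/(-3067501/125)) = 29475*(50 - 5572*(-125/3067501)) = 29475*(50 + 696500/3067501) = 29475*(154071550/3067501) = 4541258936250/3067501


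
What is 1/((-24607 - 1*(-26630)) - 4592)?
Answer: -1/2569 ≈ -0.00038926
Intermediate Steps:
1/((-24607 - 1*(-26630)) - 4592) = 1/((-24607 + 26630) - 4592) = 1/(2023 - 4592) = 1/(-2569) = -1/2569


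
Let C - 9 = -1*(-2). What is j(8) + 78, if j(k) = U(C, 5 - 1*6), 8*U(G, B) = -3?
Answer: 621/8 ≈ 77.625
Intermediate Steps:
C = 11 (C = 9 - 1*(-2) = 9 + 2 = 11)
U(G, B) = -3/8 (U(G, B) = (1/8)*(-3) = -3/8)
j(k) = -3/8
j(8) + 78 = -3/8 + 78 = 621/8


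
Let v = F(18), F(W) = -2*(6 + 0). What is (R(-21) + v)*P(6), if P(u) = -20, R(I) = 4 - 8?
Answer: 320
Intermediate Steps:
F(W) = -12 (F(W) = -2*6 = -12)
v = -12
R(I) = -4
(R(-21) + v)*P(6) = (-4 - 12)*(-20) = -16*(-20) = 320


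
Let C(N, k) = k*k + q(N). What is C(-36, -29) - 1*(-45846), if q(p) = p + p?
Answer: 46615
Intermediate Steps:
q(p) = 2*p
C(N, k) = k**2 + 2*N (C(N, k) = k*k + 2*N = k**2 + 2*N)
C(-36, -29) - 1*(-45846) = ((-29)**2 + 2*(-36)) - 1*(-45846) = (841 - 72) + 45846 = 769 + 45846 = 46615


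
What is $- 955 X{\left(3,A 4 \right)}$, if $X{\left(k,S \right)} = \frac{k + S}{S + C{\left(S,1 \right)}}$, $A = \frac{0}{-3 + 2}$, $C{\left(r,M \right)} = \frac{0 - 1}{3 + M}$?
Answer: $11460$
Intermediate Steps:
$C{\left(r,M \right)} = - \frac{1}{3 + M}$
$A = 0$ ($A = \frac{0}{-1} = 0 \left(-1\right) = 0$)
$X{\left(k,S \right)} = \frac{S + k}{- \frac{1}{4} + S}$ ($X{\left(k,S \right)} = \frac{k + S}{S - \frac{1}{3 + 1}} = \frac{S + k}{S - \frac{1}{4}} = \frac{S + k}{- \frac{1}{4} + S}$)
$- 955 X{\left(3,A 4 \right)} = - 955 \frac{4 \left(0 \cdot 4 + 3\right)}{-1 + 4 \cdot 0 \cdot 4} = - 955 \frac{4 \left(0 + 3\right)}{-1 + 4 \cdot 0} = - 955 \cdot 4 \frac{1}{-1 + 0} \cdot 3 = - 955 \cdot 4 \frac{1}{-1} \cdot 3 = - 955 \cdot 4 \left(-1\right) 3 = \left(-955\right) \left(-12\right) = 11460$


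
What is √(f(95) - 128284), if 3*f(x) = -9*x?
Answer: I*√128569 ≈ 358.57*I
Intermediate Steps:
f(x) = -3*x (f(x) = (-9*x)/3 = -3*x)
√(f(95) - 128284) = √(-3*95 - 128284) = √(-285 - 128284) = √(-128569) = I*√128569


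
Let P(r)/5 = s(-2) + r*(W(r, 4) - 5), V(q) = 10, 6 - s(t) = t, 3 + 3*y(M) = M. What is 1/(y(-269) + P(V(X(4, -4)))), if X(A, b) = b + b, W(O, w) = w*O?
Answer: 3/5098 ≈ 0.00058847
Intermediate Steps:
W(O, w) = O*w
X(A, b) = 2*b
y(M) = -1 + M/3
s(t) = 6 - t
P(r) = 40 + 5*r*(-5 + 4*r) (P(r) = 5*((6 - 1*(-2)) + r*(r*4 - 5)) = 5*((6 + 2) + r*(4*r - 5)) = 5*(8 + r*(-5 + 4*r)) = 40 + 5*r*(-5 + 4*r))
1/(y(-269) + P(V(X(4, -4)))) = 1/((-1 + (⅓)*(-269)) + (40 - 25*10 + 20*10²)) = 1/((-1 - 269/3) + (40 - 250 + 20*100)) = 1/(-272/3 + (40 - 250 + 2000)) = 1/(-272/3 + 1790) = 1/(5098/3) = 3/5098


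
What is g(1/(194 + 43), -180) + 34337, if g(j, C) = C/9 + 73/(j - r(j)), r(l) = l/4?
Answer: 57385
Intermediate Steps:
r(l) = l/4 (r(l) = l*(¼) = l/4)
g(j, C) = C/9 + 292/(3*j) (g(j, C) = C/9 + 73/(j - j/4) = C*(⅑) + 73/(j - j/4) = C/9 + 73/((3*j/4)) = C/9 + 73*(4/(3*j)) = C/9 + 292/(3*j))
g(1/(194 + 43), -180) + 34337 = (876 - 180/(194 + 43))/(9*(1/(194 + 43))) + 34337 = (876 - 180/237)/(9*(1/237)) + 34337 = (876 - 180*1/237)/(9*(1/237)) + 34337 = (⅑)*237*(876 - 60/79) + 34337 = (⅑)*237*(69144/79) + 34337 = 23048 + 34337 = 57385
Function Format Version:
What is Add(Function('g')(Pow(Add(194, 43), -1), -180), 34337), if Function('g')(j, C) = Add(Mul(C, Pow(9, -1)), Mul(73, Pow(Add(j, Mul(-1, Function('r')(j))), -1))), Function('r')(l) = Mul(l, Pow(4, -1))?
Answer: 57385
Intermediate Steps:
Function('r')(l) = Mul(Rational(1, 4), l) (Function('r')(l) = Mul(l, Rational(1, 4)) = Mul(Rational(1, 4), l))
Function('g')(j, C) = Add(Mul(Rational(1, 9), C), Mul(Rational(292, 3), Pow(j, -1))) (Function('g')(j, C) = Add(Mul(C, Pow(9, -1)), Mul(73, Pow(Add(j, Mul(-1, Mul(Rational(1, 4), j))), -1))) = Add(Mul(C, Rational(1, 9)), Mul(73, Pow(Add(j, Mul(Rational(-1, 4), j)), -1))) = Add(Mul(Rational(1, 9), C), Mul(73, Pow(Mul(Rational(3, 4), j), -1))) = Add(Mul(Rational(1, 9), C), Mul(73, Mul(Rational(4, 3), Pow(j, -1)))) = Add(Mul(Rational(1, 9), C), Mul(Rational(292, 3), Pow(j, -1))))
Add(Function('g')(Pow(Add(194, 43), -1), -180), 34337) = Add(Mul(Rational(1, 9), Pow(Pow(Add(194, 43), -1), -1), Add(876, Mul(-180, Pow(Add(194, 43), -1)))), 34337) = Add(Mul(Rational(1, 9), Pow(Pow(237, -1), -1), Add(876, Mul(-180, Pow(237, -1)))), 34337) = Add(Mul(Rational(1, 9), Pow(Rational(1, 237), -1), Add(876, Mul(-180, Rational(1, 237)))), 34337) = Add(Mul(Rational(1, 9), 237, Add(876, Rational(-60, 79))), 34337) = Add(Mul(Rational(1, 9), 237, Rational(69144, 79)), 34337) = Add(23048, 34337) = 57385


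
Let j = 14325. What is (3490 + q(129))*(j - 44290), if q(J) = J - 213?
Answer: -102060790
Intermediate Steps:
q(J) = -213 + J
(3490 + q(129))*(j - 44290) = (3490 + (-213 + 129))*(14325 - 44290) = (3490 - 84)*(-29965) = 3406*(-29965) = -102060790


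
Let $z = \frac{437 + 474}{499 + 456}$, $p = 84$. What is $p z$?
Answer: $\frac{76524}{955} \approx 80.13$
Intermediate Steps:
$z = \frac{911}{955} \approx 0.95393$
$p z = 84 \cdot \frac{911}{955} = \frac{76524}{955}$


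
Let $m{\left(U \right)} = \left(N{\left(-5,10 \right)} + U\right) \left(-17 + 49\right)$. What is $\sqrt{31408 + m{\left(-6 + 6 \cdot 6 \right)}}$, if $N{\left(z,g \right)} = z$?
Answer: $4 \sqrt{2013} \approx 179.47$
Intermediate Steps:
$m{\left(U \right)} = -160 + 32 U$ ($m{\left(U \right)} = \left(-5 + U\right) \left(-17 + 49\right) = \left(-5 + U\right) 32 = -160 + 32 U$)
$\sqrt{31408 + m{\left(-6 + 6 \cdot 6 \right)}} = \sqrt{31408 - \left(160 - 32 \left(-6 + 6 \cdot 6\right)\right)} = \sqrt{31408 - \left(160 - 32 \left(-6 + 36\right)\right)} = \sqrt{31408 + \left(-160 + 32 \cdot 30\right)} = \sqrt{31408 + \left(-160 + 960\right)} = \sqrt{31408 + 800} = \sqrt{32208} = 4 \sqrt{2013}$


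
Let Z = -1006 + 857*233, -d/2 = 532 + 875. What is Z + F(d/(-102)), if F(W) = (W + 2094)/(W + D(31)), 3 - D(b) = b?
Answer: 1354658/7 ≈ 1.9352e+5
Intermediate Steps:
D(b) = 3 - b
d = -2814 (d = -2*(532 + 875) = -2*1407 = -2814)
Z = 198675 (Z = -1006 + 199681 = 198675)
F(W) = (2094 + W)/(-28 + W) (F(W) = (W + 2094)/(W + (3 - 1*31)) = (2094 + W)/(W + (3 - 31)) = (2094 + W)/(W - 28) = (2094 + W)/(-28 + W))
Z + F(d/(-102)) = 198675 + (2094 - 2814/(-102))/(-28 - 2814/(-102)) = 198675 + (2094 - 2814*(-1/102))/(-28 - 2814*(-1/102)) = 198675 + (2094 + 469/17)/(-28 + 469/17) = 198675 + (36067/17)/(-7/17) = 198675 - 17/7*36067/17 = 198675 - 36067/7 = 1354658/7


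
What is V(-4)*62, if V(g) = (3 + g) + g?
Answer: -310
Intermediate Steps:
V(g) = 3 + 2*g
V(-4)*62 = (3 + 2*(-4))*62 = (3 - 8)*62 = -5*62 = -310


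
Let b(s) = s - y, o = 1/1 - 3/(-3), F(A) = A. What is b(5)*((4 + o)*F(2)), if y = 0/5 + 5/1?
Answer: 0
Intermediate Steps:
y = 5 (y = 0*(⅕) + 5*1 = 0 + 5 = 5)
o = 2 (o = 1*1 - 3*(-⅓) = 1 + 1 = 2)
b(s) = -5 + s (b(s) = s - 1*5 = s - 5 = -5 + s)
b(5)*((4 + o)*F(2)) = (-5 + 5)*((4 + 2)*2) = 0*(6*2) = 0*12 = 0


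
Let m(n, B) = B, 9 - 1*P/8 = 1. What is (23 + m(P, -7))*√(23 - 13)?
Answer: 16*√10 ≈ 50.596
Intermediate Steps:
P = 64 (P = 72 - 8*1 = 72 - 8 = 64)
(23 + m(P, -7))*√(23 - 13) = (23 - 7)*√(23 - 13) = 16*√10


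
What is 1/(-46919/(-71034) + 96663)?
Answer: 71034/6866406461 ≈ 1.0345e-5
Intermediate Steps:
1/(-46919/(-71034) + 96663) = 1/(-46919*(-1/71034) + 96663) = 1/(46919/71034 + 96663) = 1/(6866406461/71034) = 71034/6866406461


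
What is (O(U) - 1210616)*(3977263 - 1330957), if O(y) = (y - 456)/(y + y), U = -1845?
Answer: -656750040535563/205 ≈ -3.2037e+12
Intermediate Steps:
O(y) = (-456 + y)/(2*y) (O(y) = (-456 + y)/((2*y)) = (-456 + y)*(1/(2*y)) = (-456 + y)/(2*y))
(O(U) - 1210616)*(3977263 - 1330957) = ((½)*(-456 - 1845)/(-1845) - 1210616)*(3977263 - 1330957) = ((½)*(-1/1845)*(-2301) - 1210616)*2646306 = (767/1230 - 1210616)*2646306 = -1489056913/1230*2646306 = -656750040535563/205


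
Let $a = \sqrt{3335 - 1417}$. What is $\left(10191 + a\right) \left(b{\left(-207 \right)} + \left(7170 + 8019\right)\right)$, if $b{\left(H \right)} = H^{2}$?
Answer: $591465258 + 58038 \sqrt{1918} \approx 5.9401 \cdot 10^{8}$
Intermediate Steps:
$a = \sqrt{1918} \approx 43.795$
$\left(10191 + a\right) \left(b{\left(-207 \right)} + \left(7170 + 8019\right)\right) = \left(10191 + \sqrt{1918}\right) \left(\left(-207\right)^{2} + \left(7170 + 8019\right)\right) = \left(10191 + \sqrt{1918}\right) \left(42849 + 15189\right) = \left(10191 + \sqrt{1918}\right) 58038 = 591465258 + 58038 \sqrt{1918}$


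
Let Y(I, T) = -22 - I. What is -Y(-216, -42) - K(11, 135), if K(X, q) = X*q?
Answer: -1679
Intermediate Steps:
-Y(-216, -42) - K(11, 135) = -(-22 - 1*(-216)) - 11*135 = -(-22 + 216) - 1*1485 = -1*194 - 1485 = -194 - 1485 = -1679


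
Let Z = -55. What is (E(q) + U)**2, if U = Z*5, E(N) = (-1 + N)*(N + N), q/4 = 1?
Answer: 63001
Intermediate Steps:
q = 4 (q = 4*1 = 4)
E(N) = 2*N*(-1 + N) (E(N) = (-1 + N)*(2*N) = 2*N*(-1 + N))
U = -275 (U = -55*5 = -275)
(E(q) + U)**2 = (2*4*(-1 + 4) - 275)**2 = (2*4*3 - 275)**2 = (24 - 275)**2 = (-251)**2 = 63001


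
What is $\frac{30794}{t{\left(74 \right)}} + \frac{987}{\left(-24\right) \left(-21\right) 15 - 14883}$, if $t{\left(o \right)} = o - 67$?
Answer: $\frac{75165851}{17087} \approx 4399.0$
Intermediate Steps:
$t{\left(o \right)} = -67 + o$
$\frac{30794}{t{\left(74 \right)}} + \frac{987}{\left(-24\right) \left(-21\right) 15 - 14883} = \frac{30794}{-67 + 74} + \frac{987}{\left(-24\right) \left(-21\right) 15 - 14883} = \frac{30794}{7} + \frac{987}{504 \cdot 15 - 14883} = 30794 \cdot \frac{1}{7} + \frac{987}{7560 - 14883} = \frac{30794}{7} + \frac{987}{-7323} = \frac{30794}{7} + 987 \left(- \frac{1}{7323}\right) = \frac{30794}{7} - \frac{329}{2441} = \frac{75165851}{17087}$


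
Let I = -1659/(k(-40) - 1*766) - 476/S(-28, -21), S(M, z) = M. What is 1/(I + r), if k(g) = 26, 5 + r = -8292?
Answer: -740/6125541 ≈ -0.00012081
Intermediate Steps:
r = -8297 (r = -5 - 8292 = -8297)
I = 14239/740 (I = -1659/(26 - 1*766) - 476/(-28) = -1659/(26 - 766) - 476*(-1/28) = -1659/(-740) + 17 = -1659*(-1/740) + 17 = 1659/740 + 17 = 14239/740 ≈ 19.242)
1/(I + r) = 1/(14239/740 - 8297) = 1/(-6125541/740) = -740/6125541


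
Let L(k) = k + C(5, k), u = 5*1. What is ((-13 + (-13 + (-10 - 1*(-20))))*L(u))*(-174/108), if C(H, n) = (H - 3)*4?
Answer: 3016/9 ≈ 335.11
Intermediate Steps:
u = 5
C(H, n) = -12 + 4*H (C(H, n) = (-3 + H)*4 = -12 + 4*H)
L(k) = 8 + k (L(k) = k + (-12 + 4*5) = k + (-12 + 20) = k + 8 = 8 + k)
((-13 + (-13 + (-10 - 1*(-20))))*L(u))*(-174/108) = ((-13 + (-13 + (-10 - 1*(-20))))*(8 + 5))*(-174/108) = ((-13 + (-13 + (-10 + 20)))*13)*(-174*1/108) = ((-13 + (-13 + 10))*13)*(-29/18) = ((-13 - 3)*13)*(-29/18) = -16*13*(-29/18) = -208*(-29/18) = 3016/9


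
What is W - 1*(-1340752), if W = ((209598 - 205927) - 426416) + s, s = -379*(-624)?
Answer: 1154503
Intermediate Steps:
s = 236496
W = -186249 (W = ((209598 - 205927) - 426416) + 236496 = (3671 - 426416) + 236496 = -422745 + 236496 = -186249)
W - 1*(-1340752) = -186249 - 1*(-1340752) = -186249 + 1340752 = 1154503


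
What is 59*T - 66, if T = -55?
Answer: -3311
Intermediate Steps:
59*T - 66 = 59*(-55) - 66 = -3245 - 66 = -3311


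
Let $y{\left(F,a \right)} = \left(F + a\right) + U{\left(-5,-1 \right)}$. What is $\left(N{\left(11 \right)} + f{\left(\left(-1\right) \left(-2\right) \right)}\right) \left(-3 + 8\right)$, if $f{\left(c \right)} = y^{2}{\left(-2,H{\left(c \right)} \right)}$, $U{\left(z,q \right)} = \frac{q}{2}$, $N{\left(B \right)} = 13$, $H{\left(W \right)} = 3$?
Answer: $\frac{265}{4} \approx 66.25$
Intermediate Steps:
$U{\left(z,q \right)} = \frac{q}{2}$ ($U{\left(z,q \right)} = q \frac{1}{2} = \frac{q}{2}$)
$y{\left(F,a \right)} = - \frac{1}{2} + F + a$ ($y{\left(F,a \right)} = \left(F + a\right) + \frac{1}{2} \left(-1\right) = \left(F + a\right) - \frac{1}{2} = - \frac{1}{2} + F + a$)
$f{\left(c \right)} = \frac{1}{4}$ ($f{\left(c \right)} = \left(- \frac{1}{2} - 2 + 3\right)^{2} = \left(\frac{1}{2}\right)^{2} = \frac{1}{4}$)
$\left(N{\left(11 \right)} + f{\left(\left(-1\right) \left(-2\right) \right)}\right) \left(-3 + 8\right) = \left(13 + \frac{1}{4}\right) \left(-3 + 8\right) = \frac{53}{4} \cdot 5 = \frac{265}{4}$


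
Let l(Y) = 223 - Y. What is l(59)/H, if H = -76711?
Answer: -4/1871 ≈ -0.0021379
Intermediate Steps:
l(59)/H = (223 - 1*59)/(-76711) = (223 - 59)*(-1/76711) = 164*(-1/76711) = -4/1871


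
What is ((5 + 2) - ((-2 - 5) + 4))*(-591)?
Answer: -5910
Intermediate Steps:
((5 + 2) - ((-2 - 5) + 4))*(-591) = (7 - (-7 + 4))*(-591) = (7 - 1*(-3))*(-591) = (7 + 3)*(-591) = 10*(-591) = -5910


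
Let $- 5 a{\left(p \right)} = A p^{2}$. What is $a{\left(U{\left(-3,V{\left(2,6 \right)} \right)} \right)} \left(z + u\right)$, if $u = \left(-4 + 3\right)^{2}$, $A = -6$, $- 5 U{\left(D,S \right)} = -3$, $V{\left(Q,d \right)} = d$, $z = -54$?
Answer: $- \frac{2862}{125} \approx -22.896$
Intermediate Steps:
$U{\left(D,S \right)} = \frac{3}{5}$ ($U{\left(D,S \right)} = \left(- \frac{1}{5}\right) \left(-3\right) = \frac{3}{5}$)
$a{\left(p \right)} = \frac{6 p^{2}}{5}$ ($a{\left(p \right)} = - \frac{\left(-6\right) p^{2}}{5} = \frac{6 p^{2}}{5}$)
$u = 1$ ($u = \left(-1\right)^{2} = 1$)
$a{\left(U{\left(-3,V{\left(2,6 \right)} \right)} \right)} \left(z + u\right) = \frac{6 \left(\frac{3}{5}\right)^{2}}{5} \left(-54 + 1\right) = \frac{6}{5} \cdot \frac{9}{25} \left(-53\right) = \frac{54}{125} \left(-53\right) = - \frac{2862}{125}$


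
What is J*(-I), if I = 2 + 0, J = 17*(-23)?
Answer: 782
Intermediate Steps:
J = -391
I = 2
J*(-I) = -(-391)*2 = -391*(-2) = 782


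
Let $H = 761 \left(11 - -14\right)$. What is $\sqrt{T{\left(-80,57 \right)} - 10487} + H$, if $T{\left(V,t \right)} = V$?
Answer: $19025 + i \sqrt{10567} \approx 19025.0 + 102.8 i$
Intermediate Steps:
$H = 19025$ ($H = 761 \left(11 + 14\right) = 761 \cdot 25 = 19025$)
$\sqrt{T{\left(-80,57 \right)} - 10487} + H = \sqrt{-80 - 10487} + 19025 = \sqrt{-10567} + 19025 = i \sqrt{10567} + 19025 = 19025 + i \sqrt{10567}$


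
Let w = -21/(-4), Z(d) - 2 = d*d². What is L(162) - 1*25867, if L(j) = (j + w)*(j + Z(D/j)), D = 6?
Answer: 40993351/26244 ≈ 1562.0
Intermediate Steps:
Z(d) = 2 + d³ (Z(d) = 2 + d*d² = 2 + d³)
w = 21/4 (w = -21*(-¼) = 21/4 ≈ 5.2500)
L(j) = (21/4 + j)*(2 + j + 216/j³) (L(j) = (j + 21/4)*(j + (2 + (6/j)³)) = (21/4 + j)*(j + (2 + 216/j³)) = (21/4 + j)*(2 + j + 216/j³))
L(162) - 1*25867 = (21/2 + 162² + 216/162² + 1134/162³ + (29/4)*162) - 1*25867 = (21/2 + 26244 + 216*(1/26244) + 1134*(1/4251528) + 2349/2) - 25867 = (21/2 + 26244 + 2/243 + 7/26244 + 2349/2) - 25867 = 719846899/26244 - 25867 = 40993351/26244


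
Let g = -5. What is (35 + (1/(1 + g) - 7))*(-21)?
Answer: -2331/4 ≈ -582.75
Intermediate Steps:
(35 + (1/(1 + g) - 7))*(-21) = (35 + (1/(1 - 5) - 7))*(-21) = (35 + (1/(-4) - 7))*(-21) = (35 + (-¼ - 7))*(-21) = (35 - 29/4)*(-21) = (111/4)*(-21) = -2331/4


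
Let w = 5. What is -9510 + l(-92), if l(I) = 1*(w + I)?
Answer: -9597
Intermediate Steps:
l(I) = 5 + I (l(I) = 1*(5 + I) = 5 + I)
-9510 + l(-92) = -9510 + (5 - 92) = -9510 - 87 = -9597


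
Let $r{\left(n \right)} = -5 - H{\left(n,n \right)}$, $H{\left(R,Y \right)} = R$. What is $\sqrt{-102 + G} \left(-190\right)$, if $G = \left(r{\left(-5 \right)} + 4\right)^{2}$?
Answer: $- 190 i \sqrt{86} \approx - 1762.0 i$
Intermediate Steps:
$r{\left(n \right)} = -5 - n$
$G = 16$ ($G = \left(\left(-5 - -5\right) + 4\right)^{2} = \left(\left(-5 + 5\right) + 4\right)^{2} = \left(0 + 4\right)^{2} = 4^{2} = 16$)
$\sqrt{-102 + G} \left(-190\right) = \sqrt{-102 + 16} \left(-190\right) = \sqrt{-86} \left(-190\right) = i \sqrt{86} \left(-190\right) = - 190 i \sqrt{86}$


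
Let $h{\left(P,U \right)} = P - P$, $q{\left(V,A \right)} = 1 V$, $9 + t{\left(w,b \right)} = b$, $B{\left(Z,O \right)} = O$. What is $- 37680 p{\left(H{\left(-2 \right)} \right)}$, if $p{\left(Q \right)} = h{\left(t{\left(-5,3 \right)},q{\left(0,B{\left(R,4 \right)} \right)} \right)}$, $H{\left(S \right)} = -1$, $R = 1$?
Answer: $0$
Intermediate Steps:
$t{\left(w,b \right)} = -9 + b$
$q{\left(V,A \right)} = V$
$h{\left(P,U \right)} = 0$
$p{\left(Q \right)} = 0$
$- 37680 p{\left(H{\left(-2 \right)} \right)} = \left(-37680\right) 0 = 0$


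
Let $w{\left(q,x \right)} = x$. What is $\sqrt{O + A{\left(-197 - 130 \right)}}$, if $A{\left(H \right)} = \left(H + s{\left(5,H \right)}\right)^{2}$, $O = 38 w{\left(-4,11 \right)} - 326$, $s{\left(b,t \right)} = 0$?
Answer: $\sqrt{107021} \approx 327.14$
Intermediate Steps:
$O = 92$ ($O = 38 \cdot 11 - 326 = 418 - 326 = 92$)
$A{\left(H \right)} = H^{2}$ ($A{\left(H \right)} = \left(H + 0\right)^{2} = H^{2}$)
$\sqrt{O + A{\left(-197 - 130 \right)}} = \sqrt{92 + \left(-197 - 130\right)^{2}} = \sqrt{92 + \left(-327\right)^{2}} = \sqrt{92 + 106929} = \sqrt{107021}$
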